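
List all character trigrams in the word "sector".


Word: "sector" (length 6)
Number of trigrams = 6 - 3 + 1 = 4
  Position 0: "sec"
  Position 1: "ect"
  Position 2: "cto"
  Position 3: "tor"
Trigrams = "sec", "ect", "cto", "tor"


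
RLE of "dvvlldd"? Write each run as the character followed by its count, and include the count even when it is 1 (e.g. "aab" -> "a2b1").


String: "dvvlldd"
Scanning for consecutive runs:
  'd' x 1
  'v' x 2
  'l' x 2
  'd' x 2
RLE = "d1v2l2d2"


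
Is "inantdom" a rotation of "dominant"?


Word: "dominant", Candidate: "inantdom"
Method: check if candidate is substring of word+word
"dominantdominant" contains "inantdom"? Yes
Is rotation = Yes


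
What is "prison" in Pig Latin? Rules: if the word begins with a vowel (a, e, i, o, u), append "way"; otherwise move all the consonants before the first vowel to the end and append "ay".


Word: "prison"
Starts with consonant(s) → move to end, add 'ay'
Consonant cluster: "pr"
Pig Latin = "isonpray"


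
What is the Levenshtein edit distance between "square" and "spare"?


Word 1: "square" (length 6)
Word 2: "spare" (length 5)
One optimal edit sequence (insert/delete/substitute each cost 1):
  1. keep 's'
  2. delete 'q'  (+1)
  3. substitute 'u' -> 'p'  (+1)
  4. keep 'a'
  5. keep 'r'
  6. keep 'e'
Total edit operations: 2
Edit distance = 2


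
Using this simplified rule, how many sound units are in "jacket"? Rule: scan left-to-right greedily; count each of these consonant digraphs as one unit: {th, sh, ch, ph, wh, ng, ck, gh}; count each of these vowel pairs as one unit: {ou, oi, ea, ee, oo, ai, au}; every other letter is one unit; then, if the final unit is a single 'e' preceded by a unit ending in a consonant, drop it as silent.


Word: "jacket" (6 letters)
Left-to-right scan:
  [1] 'j' (letter)
  [2] 'a' (letter)
  [3] 'ck' (digraph)
  [4] 'e' (letter)
  [5] 't' (letter)
Units from scan: 5
Sound units = 5 units


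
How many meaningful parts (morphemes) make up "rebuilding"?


Word: "rebuilding"
Morphemes: re- + build + -ing
Each morpheme carries meaning
= 3 morphemes


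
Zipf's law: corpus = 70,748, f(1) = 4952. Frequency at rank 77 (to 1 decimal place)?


Zipf's law: f(r) = f(1) / r
f(1) = 4952
f(77) = 4952 / 77
= 64.3 occurrences


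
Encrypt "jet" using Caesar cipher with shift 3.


Word: "jet"
Shift: 3
Each letter → (letter + shift) mod 26:
  'j' (9) + 3 = 12 → 'm'
  'e' (4) + 3 = 7 → 'h'
  't' (19) + 3 = 22 → 'w'
Result = "mhw"


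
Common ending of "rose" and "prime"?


Word 1: "rose"
Word 2: "prime"
Comparing from end:
  Pos -1: 'e' == 'e'
  Pos -2: 's' != 'm' (stop)
LCS = "e" (length 1)


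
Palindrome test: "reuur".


Word: "reuur"
Reversed: "ruuer"
Forward == Backward? reuur != ruuer
Palindrome = No


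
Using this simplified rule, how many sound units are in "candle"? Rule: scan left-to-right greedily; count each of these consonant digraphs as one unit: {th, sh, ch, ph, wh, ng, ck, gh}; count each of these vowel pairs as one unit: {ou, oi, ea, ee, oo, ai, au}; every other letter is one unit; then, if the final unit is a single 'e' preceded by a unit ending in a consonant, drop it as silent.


Word: "candle" (6 letters)
Left-to-right scan:
  (1) 'c' (letter)
  (2) 'a' (letter)
  (3) 'n' (letter)
  (4) 'd' (letter)
  (5) 'l' (letter)
  (6) 'e' (letter)
Units from scan: 6
Final unit is 'e' after a consonant -> drop as silent (-1)
Sound units = 5 units


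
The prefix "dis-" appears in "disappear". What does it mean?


Prefix: dis-
Example: disappear (dis- + appear)
Meaning = not / opposite


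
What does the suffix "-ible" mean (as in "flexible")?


Suffix: -ible
Example: flexible (flex + -ible)
Meaning = capable of


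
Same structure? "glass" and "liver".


Pattern of "glass": [0, 1, 2, 3, 3]
Pattern of "liver": [0, 1, 2, 3, 4]
Patterns do not match
Same pattern = No


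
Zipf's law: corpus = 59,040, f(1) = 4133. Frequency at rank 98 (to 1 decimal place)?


Zipf's law: f(r) = f(1) / r
f(1) = 4133
f(98) = 4133 / 98
= 42.2 occurrences


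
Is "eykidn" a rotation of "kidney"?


Word: "kidney", Candidate: "eykidn"
Method: check if candidate is substring of word+word
"kidneykidney" contains "eykidn"? Yes
Is rotation = Yes


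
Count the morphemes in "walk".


Word: "walk"
Morphemes: walk
Each morpheme carries meaning
= 1 morpheme


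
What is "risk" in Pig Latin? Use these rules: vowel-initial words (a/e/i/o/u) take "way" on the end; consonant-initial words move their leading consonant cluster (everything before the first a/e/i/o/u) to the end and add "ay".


Word: "risk"
Starts with consonant(s) → move to end, add 'ay'
Consonant cluster: "r"
Pig Latin = "iskray"


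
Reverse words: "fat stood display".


Original: "fat stood display"
Words (1..n): fat | stood | display
Reversed (n..1): display | stood | fat
Result = "display stood fat"


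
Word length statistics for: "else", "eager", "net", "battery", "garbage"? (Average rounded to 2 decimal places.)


Lengths: "else"=4, "eager"=5, "net"=3, "battery"=7, "garbage"=7
Sum = 26, Count = 5
Average = 26/5 = 5.20
= avg=5.20, min=3, max=7


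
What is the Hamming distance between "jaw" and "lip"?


Comparing character by character (same length = 3):
  Pos 0: 'j' vs 'l' !=
  Pos 1: 'a' vs 'i' !=
  Pos 2: 'w' vs 'p' !=
Hamming distance = 3


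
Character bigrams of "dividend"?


Word: "dividend" (length 8)
Number of bigrams = 8 - 2 + 1 = 7
  Position 0: "di"
  Position 1: "iv"
  Position 2: "vi"
  Position 3: "id"
  Position 4: "de"
  Position 5: "en"
  Position 6: "nd"
Bigrams = "di", "iv", "vi", "id", "de", "en", "nd"


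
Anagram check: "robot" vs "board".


Word 1: "robot" → sorted: boort
Word 2: "board" → sorted: abdor
Same letters? boort != abdor
Anagram = No


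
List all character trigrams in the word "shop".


Word: "shop" (length 4)
Number of trigrams = 4 - 3 + 1 = 2
  Position 0: "sho"
  Position 1: "hop"
Trigrams = "sho", "hop"


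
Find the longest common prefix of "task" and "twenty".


Word 1: "task"
Word 2: "twenty"
Comparing from start:
  Pos 0: 't' == 't'
  Pos 1: 'a' != 'w' (stop)
LCP = "t" (length 1)


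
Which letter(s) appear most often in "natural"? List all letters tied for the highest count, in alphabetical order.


Word: "natural"
Letter counts:
  'a': 2
  'l': 1
  'n': 1
  'r': 1
  't': 1
  'u': 1
Maximum count = 2
Most frequent = 'a' (2 times each)


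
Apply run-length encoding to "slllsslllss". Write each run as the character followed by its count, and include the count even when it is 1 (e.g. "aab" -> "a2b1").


String: "slllsslllss"
Scanning for consecutive runs:
  's' x 1
  'l' x 3
  's' x 2
  'l' x 3
  's' x 2
RLE = "s1l3s2l3s2"


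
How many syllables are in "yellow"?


Word: "yellow"
Syllable breakdown: yel | low
Counting: 2 parts
= 2 syllables


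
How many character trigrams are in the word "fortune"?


Word: "fortune" (length 7)
Number of 3-grams = length - 3 + 1 = 7 - 3 + 1
= 5


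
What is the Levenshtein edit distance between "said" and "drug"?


Word 1: "said" (length 4)
Word 2: "drug" (length 4)
One optimal edit sequence (insert/delete/substitute each cost 1):
  1. substitute 's' -> 'd'  (+1)
  2. substitute 'a' -> 'r'  (+1)
  3. substitute 'i' -> 'u'  (+1)
  4. substitute 'd' -> 'g'  (+1)
Total edit operations: 4
Edit distance = 4


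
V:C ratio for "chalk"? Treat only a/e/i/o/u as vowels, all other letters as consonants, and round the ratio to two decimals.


Word: "chalk"
Vowels (a,e,i,o,u): 1
Consonants: 4
Ratio = 1/4
= 0.25


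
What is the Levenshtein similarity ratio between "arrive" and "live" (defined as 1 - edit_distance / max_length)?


Word 1: "arrive" (length 6)
Word 2: "live" (length 4)
One optimal edit sequence:
  1. delete 'a'  (+1)
  2. delete 'r'  (+1)
  3. substitute 'r' -> 'l'  (+1)
  4. keep 'i'
  5. keep 'v'
  6. keep 'e'
Edit distance = 3
Max length = max(6, 4) = 6
Similarity = 1 - 3/6
= 0.5000


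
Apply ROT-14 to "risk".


Word: "risk"
Shift: 14
Each letter → (letter + shift) mod 26:
  'r' (17) + 14 = 5 → 'f'
  'i' (8) + 14 = 22 → 'w'
  's' (18) + 14 = 6 → 'g'
  'k' (10) + 14 = 24 → 'y'
Result = "fwgy"


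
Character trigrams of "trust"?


Word: "trust" (length 5)
Number of trigrams = 5 - 3 + 1 = 3
  Position 0: "tru"
  Position 1: "rus"
  Position 2: "ust"
Trigrams = "tru", "rus", "ust"


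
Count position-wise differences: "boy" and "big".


Comparing character by character (same length = 3):
  Pos 0: 'b' vs 'b' =
  Pos 1: 'o' vs 'i' !=
  Pos 2: 'y' vs 'g' !=
Hamming distance = 2


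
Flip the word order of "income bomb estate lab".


Original: "income bomb estate lab"
Words (1..n): income | bomb | estate | lab
Reversed (n..1): lab | estate | bomb | income
Result = "lab estate bomb income"


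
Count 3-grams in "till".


Word: "till" (length 4)
Number of 3-grams = length - 3 + 1 = 4 - 3 + 1
= 2


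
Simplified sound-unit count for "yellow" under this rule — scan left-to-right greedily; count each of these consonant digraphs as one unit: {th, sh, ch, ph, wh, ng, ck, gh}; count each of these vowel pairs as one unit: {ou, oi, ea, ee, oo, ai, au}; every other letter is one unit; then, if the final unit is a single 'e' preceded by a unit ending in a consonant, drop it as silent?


Word: "yellow" (6 letters)
Left-to-right scan:
  (1) 'y' (letter)
  (2) 'e' (letter)
  (3) 'l' (letter)
  (4) 'l' (letter)
  (5) 'o' (letter)
  (6) 'w' (letter)
Units from scan: 6
Sound units = 6 units


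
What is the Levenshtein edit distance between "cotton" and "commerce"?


Word 1: "cotton" (length 6)
Word 2: "commerce" (length 8)
One optimal edit sequence (insert/delete/substitute each cost 1):
  1. keep 'c'
  2. keep 'o'
  3. insert 'm'  (+1)
  4. insert 'm'  (+1)
  5. substitute 't' -> 'e'  (+1)
  6. substitute 't' -> 'r'  (+1)
  7. substitute 'o' -> 'c'  (+1)
  8. substitute 'n' -> 'e'  (+1)
Total edit operations: 6
Edit distance = 6


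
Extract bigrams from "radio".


Word: "radio" (length 5)
Number of bigrams = 5 - 2 + 1 = 4
  Position 0: "ra"
  Position 1: "ad"
  Position 2: "di"
  Position 3: "io"
Bigrams = "ra", "ad", "di", "io"


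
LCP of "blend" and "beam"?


Word 1: "blend"
Word 2: "beam"
Comparing from start:
  Pos 0: 'b' == 'b'
  Pos 1: 'l' != 'e' (stop)
LCP = "b" (length 1)


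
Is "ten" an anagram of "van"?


Word 1: "van" → sorted: anv
Word 2: "ten" → sorted: ent
Same letters? anv != ent
Anagram = No


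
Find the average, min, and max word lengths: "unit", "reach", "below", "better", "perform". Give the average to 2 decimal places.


Lengths: "unit"=4, "reach"=5, "below"=5, "better"=6, "perform"=7
Sum = 27, Count = 5
Average = 27/5 = 5.40
= avg=5.40, min=4, max=7


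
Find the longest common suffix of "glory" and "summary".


Word 1: "glory"
Word 2: "summary"
Comparing from end:
  Pos -1: 'y' == 'y'
  Pos -2: 'r' == 'r'
  Pos -3: 'o' != 'a' (stop)
LCS = "ry" (length 2)


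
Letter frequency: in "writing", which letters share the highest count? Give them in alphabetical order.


Word: "writing"
Letter counts:
  'g': 1
  'i': 2
  'n': 1
  'r': 1
  't': 1
  'w': 1
Maximum count = 2
Most frequent = 'i' (2 times each)


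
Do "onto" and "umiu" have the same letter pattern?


Pattern of "onto": [0, 1, 2, 0]
Pattern of "umiu": [0, 1, 2, 0]
Patterns match
Same pattern = Yes


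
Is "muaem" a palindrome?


Word: "muaem"
Reversed: "meaum"
Forward == Backward? muaem != meaum
Palindrome = No


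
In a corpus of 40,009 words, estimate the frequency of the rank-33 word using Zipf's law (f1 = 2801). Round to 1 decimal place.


Zipf's law: f(r) = f(1) / r
f(1) = 2801
f(33) = 2801 / 33
= 84.9 occurrences


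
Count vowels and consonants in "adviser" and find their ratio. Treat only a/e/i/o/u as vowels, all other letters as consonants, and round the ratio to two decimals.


Word: "adviser"
Vowels (a,e,i,o,u): 3
Consonants: 4
Ratio = 3/4
= 0.75


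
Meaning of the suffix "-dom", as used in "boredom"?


Suffix: -dom
As in: boredom -> bore + -dom
Meaning = state / realm


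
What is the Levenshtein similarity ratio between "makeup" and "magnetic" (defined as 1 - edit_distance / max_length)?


Word 1: "makeup" (length 6)
Word 2: "magnetic" (length 8)
One optimal edit sequence:
  1. keep 'm'
  2. keep 'a'
  3. insert 'g'  (+1)
  4. substitute 'k' -> 'n'  (+1)
  5. keep 'e'
  6. insert 't'  (+1)
  7. substitute 'u' -> 'i'  (+1)
  8. substitute 'p' -> 'c'  (+1)
Edit distance = 5
Max length = max(6, 8) = 8
Similarity = 1 - 5/8
= 0.3750


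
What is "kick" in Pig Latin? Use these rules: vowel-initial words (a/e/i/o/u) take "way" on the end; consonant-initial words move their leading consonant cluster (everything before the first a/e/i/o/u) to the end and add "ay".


Word: "kick"
Starts with consonant(s) → move to end, add 'ay'
Consonant cluster: "k"
Pig Latin = "ickkay"


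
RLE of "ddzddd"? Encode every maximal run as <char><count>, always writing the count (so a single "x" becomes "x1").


String: "ddzddd"
Scanning for consecutive runs:
  'd' x 2
  'z' x 1
  'd' x 3
RLE = "d2z1d3"


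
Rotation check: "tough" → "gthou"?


Word: "tough", Candidate: "gthou"
Method: check if candidate is substring of word+word
"toughtough" contains "gthou"? No
Is rotation = No


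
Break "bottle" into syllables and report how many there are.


Word: "bottle"
Syllable breakdown: bot · tle
Counting: 2 parts
= 2 syllables


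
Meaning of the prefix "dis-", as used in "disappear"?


Prefix: dis-
Example: disappear = dis- + appear
Meaning = not / opposite


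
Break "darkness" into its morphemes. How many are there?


Word: "darkness"
Morphemes: dark | -ness
Each morpheme carries meaning
= 2 morphemes


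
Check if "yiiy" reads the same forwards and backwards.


Word: "yiiy"
Reversed: "yiiy"
Forward == Backward? yiiy == yiiy
Palindrome = Yes


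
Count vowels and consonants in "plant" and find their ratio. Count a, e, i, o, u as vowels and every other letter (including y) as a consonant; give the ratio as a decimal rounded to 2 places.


Word: "plant"
Vowels (a,e,i,o,u): 1
Consonants: 4
Ratio = 1/4
= 0.25


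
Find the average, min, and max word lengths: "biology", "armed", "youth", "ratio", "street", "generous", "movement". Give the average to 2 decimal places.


Lengths: "biology"=7, "armed"=5, "youth"=5, "ratio"=5, "street"=6, "generous"=8, "movement"=8
Sum = 44, Count = 7
Average = 44/7 = 6.29
= avg=6.29, min=5, max=8


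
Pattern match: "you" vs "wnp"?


Pattern of "you": [0, 1, 2]
Pattern of "wnp": [0, 1, 2]
Patterns match
Same pattern = Yes


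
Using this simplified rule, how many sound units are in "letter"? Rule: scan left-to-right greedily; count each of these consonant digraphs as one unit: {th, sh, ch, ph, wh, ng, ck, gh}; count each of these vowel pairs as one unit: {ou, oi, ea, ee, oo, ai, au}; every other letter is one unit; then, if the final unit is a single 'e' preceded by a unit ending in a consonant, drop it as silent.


Word: "letter" (6 letters)
Left-to-right scan:
  [1] 'l' (letter)
  [2] 'e' (letter)
  [3] 't' (letter)
  [4] 't' (letter)
  [5] 'e' (letter)
  [6] 'r' (letter)
Units from scan: 6
Sound units = 6 units


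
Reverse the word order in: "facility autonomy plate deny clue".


Original: "facility autonomy plate deny clue"
Words (1..n): facility | autonomy | plate | deny | clue
Reversed (n..1): clue | deny | plate | autonomy | facility
Result = "clue deny plate autonomy facility"


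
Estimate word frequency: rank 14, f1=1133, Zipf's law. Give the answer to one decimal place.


Zipf's law: f(r) = f(1) / r
f(1) = 1133
f(14) = 1133 / 14
= 80.9 occurrences


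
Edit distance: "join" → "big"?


Word 1: "join" (length 4)
Word 2: "big" (length 3)
One optimal edit sequence (insert/delete/substitute each cost 1):
  1. delete 'j'  (+1)
  2. substitute 'o' -> 'b'  (+1)
  3. keep 'i'
  4. substitute 'n' -> 'g'  (+1)
Total edit operations: 3
Edit distance = 3


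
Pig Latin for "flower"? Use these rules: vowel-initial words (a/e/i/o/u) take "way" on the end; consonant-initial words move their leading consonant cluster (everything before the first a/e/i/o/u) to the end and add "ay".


Word: "flower"
Starts with consonant(s) → move to end, add 'ay'
Consonant cluster: "fl"
Pig Latin = "owerflay"


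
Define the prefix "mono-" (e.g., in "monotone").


Prefix: mono-
Example: monotone (mono- + tone)
Meaning = one


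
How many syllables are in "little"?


Word: "little"
Syllable breakdown: lit / tle
Counting: 2 parts
= 2 syllables


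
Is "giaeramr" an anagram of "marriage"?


Word 1: "marriage" → sorted: aaegimrr
Word 2: "giaeramr" → sorted: aaegimrr
Same letters? aaegimrr == aaegimrr
Anagram = Yes


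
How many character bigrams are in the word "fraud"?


Word: "fraud" (length 5)
Number of 2-grams = length - 2 + 1 = 5 - 2 + 1
= 4


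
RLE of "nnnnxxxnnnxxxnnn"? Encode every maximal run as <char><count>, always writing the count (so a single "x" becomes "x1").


String: "nnnnxxxnnnxxxnnn"
Scanning for consecutive runs:
  'n' x 4
  'x' x 3
  'n' x 3
  'x' x 3
  'n' x 3
RLE = "n4x3n3x3n3"


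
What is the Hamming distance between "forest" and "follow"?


Comparing character by character (same length = 6):
  Pos 0: 'f' vs 'f' =
  Pos 1: 'o' vs 'o' =
  Pos 2: 'r' vs 'l' !=
  Pos 3: 'e' vs 'l' !=
  Pos 4: 's' vs 'o' !=
  Pos 5: 't' vs 'w' !=
Hamming distance = 4


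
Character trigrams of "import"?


Word: "import" (length 6)
Number of trigrams = 6 - 3 + 1 = 4
  Position 0: "imp"
  Position 1: "mpo"
  Position 2: "por"
  Position 3: "ort"
Trigrams = "imp", "mpo", "por", "ort"


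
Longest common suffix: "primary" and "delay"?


Word 1: "primary"
Word 2: "delay"
Comparing from end:
  Pos -1: 'y' == 'y'
  Pos -2: 'r' != 'a' (stop)
LCS = "y" (length 1)


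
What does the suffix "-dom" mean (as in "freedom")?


Suffix: -dom
Example: freedom = free + -dom
Meaning = state / realm


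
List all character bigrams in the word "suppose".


Word: "suppose" (length 7)
Number of bigrams = 7 - 2 + 1 = 6
  Position 0: "su"
  Position 1: "up"
  Position 2: "pp"
  Position 3: "po"
  Position 4: "os"
  Position 5: "se"
Bigrams = "su", "up", "pp", "po", "os", "se"


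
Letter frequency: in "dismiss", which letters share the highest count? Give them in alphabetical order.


Word: "dismiss"
Letter counts:
  'd': 1
  'i': 2
  'm': 1
  's': 3
Maximum count = 3
Most frequent = 's' (3 times each)


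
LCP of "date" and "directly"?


Word 1: "date"
Word 2: "directly"
Comparing from start:
  Pos 0: 'd' == 'd'
  Pos 1: 'a' != 'i' (stop)
LCP = "d" (length 1)


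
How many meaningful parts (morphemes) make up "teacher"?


Word: "teacher"
Morphemes: teach + -er
Each morpheme carries meaning
= 2 morphemes


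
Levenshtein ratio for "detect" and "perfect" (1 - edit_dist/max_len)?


Word 1: "detect" (length 6)
Word 2: "perfect" (length 7)
One optimal edit sequence:
  1. substitute 'd' -> 'p'  (+1)
  2. keep 'e'
  3. insert 'r'  (+1)
  4. substitute 't' -> 'f'  (+1)
  5. keep 'e'
  6. keep 'c'
  7. keep 't'
Edit distance = 3
Max length = max(6, 7) = 7
Similarity = 1 - 3/7
= 0.5714


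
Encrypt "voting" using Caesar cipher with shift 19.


Word: "voting"
Shift: 19
Each letter → (letter + shift) mod 26:
  'v' (21) + 19 = 14 → 'o'
  'o' (14) + 19 = 7 → 'h'
  't' (19) + 19 = 12 → 'm'
  'i' (8) + 19 = 1 → 'b'
  'n' (13) + 19 = 6 → 'g'
  'g' (6) + 19 = 25 → 'z'
Result = "ohmbgz"


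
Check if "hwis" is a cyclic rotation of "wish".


Word: "wish", Candidate: "hwis"
Method: check if candidate is substring of word+word
"wishwish" contains "hwis"? Yes
Is rotation = Yes


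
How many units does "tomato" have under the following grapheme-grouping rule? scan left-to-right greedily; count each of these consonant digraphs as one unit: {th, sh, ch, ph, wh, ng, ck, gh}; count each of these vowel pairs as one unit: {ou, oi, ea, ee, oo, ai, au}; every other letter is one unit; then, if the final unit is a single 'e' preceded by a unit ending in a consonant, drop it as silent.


Word: "tomato" (6 letters)
Left-to-right scan:
  1. 't' (letter)
  2. 'o' (letter)
  3. 'm' (letter)
  4. 'a' (letter)
  5. 't' (letter)
  6. 'o' (letter)
Units from scan: 6
Sound units = 6 units


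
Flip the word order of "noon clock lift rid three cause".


Original: "noon clock lift rid three cause"
Words (1..n): noon | clock | lift | rid | three | cause
Reversed (n..1): cause | three | rid | lift | clock | noon
Result = "cause three rid lift clock noon"


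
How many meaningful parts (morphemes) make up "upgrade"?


Word: "upgrade"
Morphemes: up- + grade
Each morpheme carries meaning
= 2 morphemes


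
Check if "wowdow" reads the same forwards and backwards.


Word: "wowdow"
Reversed: "wodwow"
Forward == Backward? wowdow != wodwow
Palindrome = No


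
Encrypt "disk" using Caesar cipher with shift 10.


Word: "disk"
Shift: 10
Each letter → (letter + shift) mod 26:
  'd' (3) + 10 = 13 → 'n'
  'i' (8) + 10 = 18 → 's'
  's' (18) + 10 = 2 → 'c'
  'k' (10) + 10 = 20 → 'u'
Result = "nscu"


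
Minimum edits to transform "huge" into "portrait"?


Word 1: "huge" (length 4)
Word 2: "portrait" (length 8)
One optimal edit sequence (insert/delete/substitute each cost 1):
  1. insert 'p'  (+1)
  2. insert 'o'  (+1)
  3. insert 'r'  (+1)
  4. insert 't'  (+1)
  5. substitute 'h' -> 'r'  (+1)
  6. substitute 'u' -> 'a'  (+1)
  7. substitute 'g' -> 'i'  (+1)
  8. substitute 'e' -> 't'  (+1)
Total edit operations: 8
Edit distance = 8


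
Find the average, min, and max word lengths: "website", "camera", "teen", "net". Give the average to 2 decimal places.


Lengths: "website"=7, "camera"=6, "teen"=4, "net"=3
Sum = 20, Count = 4
Average = 20/4 = 5.00
= avg=5.00, min=3, max=7


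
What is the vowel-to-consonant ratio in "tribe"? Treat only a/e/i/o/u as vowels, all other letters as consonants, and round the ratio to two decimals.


Word: "tribe"
Vowels (a,e,i,o,u): 2
Consonants: 3
Ratio = 2/3
= 0.67


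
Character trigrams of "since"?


Word: "since" (length 5)
Number of trigrams = 5 - 3 + 1 = 3
  Position 0: "sin"
  Position 1: "inc"
  Position 2: "nce"
Trigrams = "sin", "inc", "nce"


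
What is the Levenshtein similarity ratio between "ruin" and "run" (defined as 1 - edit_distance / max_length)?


Word 1: "ruin" (length 4)
Word 2: "run" (length 3)
One optimal edit sequence:
  1. keep 'r'
  2. keep 'u'
  3. delete 'i'  (+1)
  4. keep 'n'
Edit distance = 1
Max length = max(4, 3) = 4
Similarity = 1 - 1/4
= 0.7500


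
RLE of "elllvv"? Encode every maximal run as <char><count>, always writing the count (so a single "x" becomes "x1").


String: "elllvv"
Scanning for consecutive runs:
  'e' x 1
  'l' x 3
  'v' x 2
RLE = "e1l3v2"


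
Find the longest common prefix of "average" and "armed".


Word 1: "average"
Word 2: "armed"
Comparing from start:
  Pos 0: 'a' == 'a'
  Pos 1: 'v' != 'r' (stop)
LCP = "a" (length 1)


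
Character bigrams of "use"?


Word: "use" (length 3)
Number of bigrams = 3 - 2 + 1 = 2
  Position 0: "us"
  Position 1: "se"
Bigrams = "us", "se"


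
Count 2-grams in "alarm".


Word: "alarm" (length 5)
Number of 2-grams = length - 2 + 1 = 5 - 2 + 1
= 4


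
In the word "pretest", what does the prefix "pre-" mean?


Prefix: pre-
Example: pretest (pre- + test)
Meaning = before


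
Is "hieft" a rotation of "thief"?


Word: "thief", Candidate: "hieft"
Method: check if candidate is substring of word+word
"thiefthief" contains "hieft"? Yes
Is rotation = Yes


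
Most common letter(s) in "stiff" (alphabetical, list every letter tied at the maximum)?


Word: "stiff"
Letter counts:
  'f': 2
  'i': 1
  's': 1
  't': 1
Maximum count = 2
Most frequent = 'f' (2 times each)


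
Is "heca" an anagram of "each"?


Word 1: "each" → sorted: aceh
Word 2: "heca" → sorted: aceh
Same letters? aceh == aceh
Anagram = Yes


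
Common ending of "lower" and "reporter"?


Word 1: "lower"
Word 2: "reporter"
Comparing from end:
  Pos -1: 'r' == 'r'
  Pos -2: 'e' == 'e'
  Pos -3: 'w' != 't' (stop)
LCS = "er" (length 2)


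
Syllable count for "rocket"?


Word: "rocket"
Syllable breakdown: rock / et
Counting: 2 parts
= 2 syllables


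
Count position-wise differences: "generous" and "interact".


Comparing character by character (same length = 8):
  Pos 0: 'g' vs 'i' !=
  Pos 1: 'e' vs 'n' !=
  Pos 2: 'n' vs 't' !=
  Pos 3: 'e' vs 'e' =
  Pos 4: 'r' vs 'r' =
  Pos 5: 'o' vs 'a' !=
  Pos 6: 'u' vs 'c' !=
  Pos 7: 's' vs 't' !=
Hamming distance = 6


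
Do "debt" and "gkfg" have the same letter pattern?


Pattern of "debt": [0, 1, 2, 3]
Pattern of "gkfg": [0, 1, 2, 0]
Patterns do not match
Same pattern = No


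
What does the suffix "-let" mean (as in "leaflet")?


Suffix: -let
Example: leaflet = leaf + -let
Meaning = small


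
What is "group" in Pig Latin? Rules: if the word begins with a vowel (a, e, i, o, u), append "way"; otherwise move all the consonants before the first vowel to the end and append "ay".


Word: "group"
Starts with consonant(s) → move to end, add 'ay'
Consonant cluster: "gr"
Pig Latin = "oupgray"


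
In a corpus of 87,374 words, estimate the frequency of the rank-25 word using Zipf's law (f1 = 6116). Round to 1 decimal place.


Zipf's law: f(r) = f(1) / r
f(1) = 6116
f(25) = 6116 / 25
= 244.6 occurrences


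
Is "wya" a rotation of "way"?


Word: "way", Candidate: "wya"
Method: check if candidate is substring of word+word
"wayway" contains "wya"? No
Is rotation = No


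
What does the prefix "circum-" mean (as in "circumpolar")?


Prefix: circum-
Example: circumpolar = circum- + polar
Meaning = around


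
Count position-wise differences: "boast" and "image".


Comparing character by character (same length = 5):
  Pos 0: 'b' vs 'i' !=
  Pos 1: 'o' vs 'm' !=
  Pos 2: 'a' vs 'a' =
  Pos 3: 's' vs 'g' !=
  Pos 4: 't' vs 'e' !=
Hamming distance = 4


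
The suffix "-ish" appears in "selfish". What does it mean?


Suffix: -ish
Example: selfish = self + -ish
Meaning = somewhat / having the qualities of


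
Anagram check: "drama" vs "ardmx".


Word 1: "drama" → sorted: aadmr
Word 2: "ardmx" → sorted: admrx
Same letters? aadmr != admrx
Anagram = No


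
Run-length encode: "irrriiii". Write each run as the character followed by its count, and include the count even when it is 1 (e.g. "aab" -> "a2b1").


String: "irrriiii"
Scanning for consecutive runs:
  'i' x 1
  'r' x 3
  'i' x 4
RLE = "i1r3i4"


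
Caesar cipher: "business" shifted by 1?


Word: "business"
Shift: 1
Each letter → (letter + shift) mod 26:
  'b' (1) + 1 = 2 → 'c'
  'u' (20) + 1 = 21 → 'v'
  's' (18) + 1 = 19 → 't'
  'i' (8) + 1 = 9 → 'j'
  'n' (13) + 1 = 14 → 'o'
  'e' (4) + 1 = 5 → 'f'
  's' (18) + 1 = 19 → 't'
  's' (18) + 1 = 19 → 't'
Result = "cvtjoftt"


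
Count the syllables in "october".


Word: "october"
Syllable breakdown: oc / to / ber
Counting: 3 parts
= 3 syllables


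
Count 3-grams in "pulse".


Word: "pulse" (length 5)
Number of 3-grams = length - 3 + 1 = 5 - 3 + 1
= 3


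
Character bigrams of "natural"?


Word: "natural" (length 7)
Number of bigrams = 7 - 2 + 1 = 6
  Position 0: "na"
  Position 1: "at"
  Position 2: "tu"
  Position 3: "ur"
  Position 4: "ra"
  Position 5: "al"
Bigrams = "na", "at", "tu", "ur", "ra", "al"


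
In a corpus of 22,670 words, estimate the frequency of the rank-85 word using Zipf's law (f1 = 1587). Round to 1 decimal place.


Zipf's law: f(r) = f(1) / r
f(1) = 1587
f(85) = 1587 / 85
= 18.7 occurrences


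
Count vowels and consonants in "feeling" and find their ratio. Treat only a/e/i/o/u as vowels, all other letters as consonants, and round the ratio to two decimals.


Word: "feeling"
Vowels (a,e,i,o,u): 3
Consonants: 4
Ratio = 3/4
= 0.75


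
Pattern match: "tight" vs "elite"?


Pattern of "tight": [0, 1, 2, 3, 0]
Pattern of "elite": [0, 1, 2, 3, 0]
Patterns match
Same pattern = Yes


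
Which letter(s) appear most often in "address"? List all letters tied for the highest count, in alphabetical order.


Word: "address"
Letter counts:
  'a': 1
  'd': 2
  'e': 1
  'r': 1
  's': 2
Maximum count = 2
Most frequent = 'd', 's' (2 times each)


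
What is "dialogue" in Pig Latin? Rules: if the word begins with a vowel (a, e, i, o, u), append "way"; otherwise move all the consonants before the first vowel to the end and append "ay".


Word: "dialogue"
Starts with consonant(s) → move to end, add 'ay'
Consonant cluster: "d"
Pig Latin = "ialogueday"


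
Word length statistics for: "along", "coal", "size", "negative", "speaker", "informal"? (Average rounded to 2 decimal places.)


Lengths: "along"=5, "coal"=4, "size"=4, "negative"=8, "speaker"=7, "informal"=8
Sum = 36, Count = 6
Average = 36/6 = 6.00
= avg=6.00, min=4, max=8


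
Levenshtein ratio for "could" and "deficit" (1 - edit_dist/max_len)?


Word 1: "could" (length 5)
Word 2: "deficit" (length 7)
One optimal edit sequence:
  1. insert 'd'  (+1)
  2. insert 'e'  (+1)
  3. substitute 'c' -> 'f'  (+1)
  4. substitute 'o' -> 'i'  (+1)
  5. substitute 'u' -> 'c'  (+1)
  6. substitute 'l' -> 'i'  (+1)
  7. substitute 'd' -> 't'  (+1)
Edit distance = 7
Max length = max(5, 7) = 7
Similarity = 1 - 7/7
= 0.0000


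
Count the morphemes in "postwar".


Word: "postwar"
Morphemes: post- + war
Each morpheme carries meaning
= 2 morphemes


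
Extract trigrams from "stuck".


Word: "stuck" (length 5)
Number of trigrams = 5 - 3 + 1 = 3
  Position 0: "stu"
  Position 1: "tuc"
  Position 2: "uck"
Trigrams = "stu", "tuc", "uck"


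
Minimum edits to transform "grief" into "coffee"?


Word 1: "grief" (length 5)
Word 2: "coffee" (length 6)
One optimal edit sequence (insert/delete/substitute each cost 1):
  1. insert 'c'  (+1)
  2. substitute 'g' -> 'o'  (+1)
  3. substitute 'r' -> 'f'  (+1)
  4. substitute 'i' -> 'f'  (+1)
  5. keep 'e'
  6. substitute 'f' -> 'e'  (+1)
Total edit operations: 5
Edit distance = 5


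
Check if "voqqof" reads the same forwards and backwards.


Word: "voqqof"
Reversed: "foqqov"
Forward == Backward? voqqof != foqqov
Palindrome = No


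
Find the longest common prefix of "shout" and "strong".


Word 1: "shout"
Word 2: "strong"
Comparing from start:
  Pos 0: 's' == 's'
  Pos 1: 'h' != 't' (stop)
LCP = "s" (length 1)


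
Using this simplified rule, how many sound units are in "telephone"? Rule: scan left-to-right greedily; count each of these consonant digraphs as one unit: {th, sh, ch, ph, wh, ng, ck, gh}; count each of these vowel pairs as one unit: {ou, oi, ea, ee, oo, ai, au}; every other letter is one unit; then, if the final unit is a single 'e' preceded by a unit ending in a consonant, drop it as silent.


Word: "telephone" (9 letters)
Left-to-right scan:
  [1] 't' (letter)
  [2] 'e' (letter)
  [3] 'l' (letter)
  [4] 'e' (letter)
  [5] 'ph' (digraph)
  [6] 'o' (letter)
  [7] 'n' (letter)
  [8] 'e' (letter)
Units from scan: 8
Final unit is 'e' after a consonant -> drop as silent (-1)
Sound units = 7 units


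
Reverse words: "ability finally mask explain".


Original: "ability finally mask explain"
Words (1..n): ability | finally | mask | explain
Reversed (n..1): explain | mask | finally | ability
Result = "explain mask finally ability"


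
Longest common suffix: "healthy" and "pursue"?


Word 1: "healthy"
Word 2: "pursue"
Comparing from end:
  Pos -1: 'y' != 'e' (stop)
LCS = "" (length 0)


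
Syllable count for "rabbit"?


Word: "rabbit"
Syllable breakdown: rab / bit
Counting: 2 parts
= 2 syllables


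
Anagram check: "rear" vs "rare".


Word 1: "rear" → sorted: aerr
Word 2: "rare" → sorted: aerr
Same letters? aerr == aerr
Anagram = Yes


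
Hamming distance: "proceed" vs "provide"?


Comparing character by character (same length = 7):
  Pos 0: 'p' vs 'p' =
  Pos 1: 'r' vs 'r' =
  Pos 2: 'o' vs 'o' =
  Pos 3: 'c' vs 'v' !=
  Pos 4: 'e' vs 'i' !=
  Pos 5: 'e' vs 'd' !=
  Pos 6: 'd' vs 'e' !=
Hamming distance = 4


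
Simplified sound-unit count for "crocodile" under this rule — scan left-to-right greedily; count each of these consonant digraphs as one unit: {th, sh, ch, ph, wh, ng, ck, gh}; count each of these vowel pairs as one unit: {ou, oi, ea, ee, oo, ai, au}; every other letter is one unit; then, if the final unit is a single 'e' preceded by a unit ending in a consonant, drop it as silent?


Word: "crocodile" (9 letters)
Left-to-right scan:
  [1] 'c' (letter)
  [2] 'r' (letter)
  [3] 'o' (letter)
  [4] 'c' (letter)
  [5] 'o' (letter)
  [6] 'd' (letter)
  [7] 'i' (letter)
  [8] 'l' (letter)
  [9] 'e' (letter)
Units from scan: 9
Final unit is 'e' after a consonant -> drop as silent (-1)
Sound units = 8 units


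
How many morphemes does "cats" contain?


Word: "cats"
Morphemes: cat + -s
Each morpheme carries meaning
= 2 morphemes


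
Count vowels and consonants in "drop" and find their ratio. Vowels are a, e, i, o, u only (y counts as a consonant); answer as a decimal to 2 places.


Word: "drop"
Vowels (a,e,i,o,u): 1
Consonants: 3
Ratio = 1/3
= 0.33


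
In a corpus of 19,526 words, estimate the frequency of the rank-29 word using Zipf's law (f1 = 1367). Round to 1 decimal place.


Zipf's law: f(r) = f(1) / r
f(1) = 1367
f(29) = 1367 / 29
= 47.1 occurrences


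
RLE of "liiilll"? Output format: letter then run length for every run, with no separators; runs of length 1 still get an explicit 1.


String: "liiilll"
Scanning for consecutive runs:
  'l' x 1
  'i' x 3
  'l' x 3
RLE = "l1i3l3"


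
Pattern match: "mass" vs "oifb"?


Pattern of "mass": [0, 1, 2, 2]
Pattern of "oifb": [0, 1, 2, 3]
Patterns do not match
Same pattern = No


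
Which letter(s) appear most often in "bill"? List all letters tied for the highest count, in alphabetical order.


Word: "bill"
Letter counts:
  'b': 1
  'i': 1
  'l': 2
Maximum count = 2
Most frequent = 'l' (2 times each)


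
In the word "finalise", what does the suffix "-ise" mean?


Suffix: -ise
Example: finalise (final + -ise)
Meaning = to make


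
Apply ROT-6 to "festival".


Word: "festival"
Shift: 6
Each letter → (letter + shift) mod 26:
  'f' (5) + 6 = 11 → 'l'
  'e' (4) + 6 = 10 → 'k'
  's' (18) + 6 = 24 → 'y'
  't' (19) + 6 = 25 → 'z'
  'i' (8) + 6 = 14 → 'o'
  'v' (21) + 6 = 1 → 'b'
  'a' (0) + 6 = 6 → 'g'
  'l' (11) + 6 = 17 → 'r'
Result = "lkyzobgr"


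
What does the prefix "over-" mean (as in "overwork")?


Prefix: over-
Example: overwork (over- + work)
Meaning = excessive


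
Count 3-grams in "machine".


Word: "machine" (length 7)
Number of 3-grams = length - 3 + 1 = 7 - 3 + 1
= 5


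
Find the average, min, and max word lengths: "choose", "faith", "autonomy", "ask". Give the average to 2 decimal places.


Lengths: "choose"=6, "faith"=5, "autonomy"=8, "ask"=3
Sum = 22, Count = 4
Average = 22/4 = 5.50
= avg=5.50, min=3, max=8


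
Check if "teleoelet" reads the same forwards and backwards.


Word: "teleoelet"
Reversed: "teleoelet"
Forward == Backward? teleoelet == teleoelet
Palindrome = Yes


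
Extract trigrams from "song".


Word: "song" (length 4)
Number of trigrams = 4 - 3 + 1 = 2
  Position 0: "son"
  Position 1: "ong"
Trigrams = "son", "ong"


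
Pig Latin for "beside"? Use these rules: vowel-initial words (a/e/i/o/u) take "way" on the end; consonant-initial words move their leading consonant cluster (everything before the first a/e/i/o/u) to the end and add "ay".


Word: "beside"
Starts with consonant(s) → move to end, add 'ay'
Consonant cluster: "b"
Pig Latin = "esidebay"


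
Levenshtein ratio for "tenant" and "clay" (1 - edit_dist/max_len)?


Word 1: "tenant" (length 6)
Word 2: "clay" (length 4)
One optimal edit sequence:
  1. delete 't'  (+1)
  2. substitute 'e' -> 'c'  (+1)
  3. substitute 'n' -> 'l'  (+1)
  4. keep 'a'
  5. delete 'n'  (+1)
  6. substitute 't' -> 'y'  (+1)
Edit distance = 5
Max length = max(6, 4) = 6
Similarity = 1 - 5/6
= 0.1667


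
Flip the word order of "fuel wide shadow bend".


Original: "fuel wide shadow bend"
Words (1..n): fuel | wide | shadow | bend
Reversed (n..1): bend | shadow | wide | fuel
Result = "bend shadow wide fuel"


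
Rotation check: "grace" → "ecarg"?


Word: "grace", Candidate: "ecarg"
Method: check if candidate is substring of word+word
"gracegrace" contains "ecarg"? No
Is rotation = No


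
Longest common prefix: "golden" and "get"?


Word 1: "golden"
Word 2: "get"
Comparing from start:
  Pos 0: 'g' == 'g'
  Pos 1: 'o' != 'e' (stop)
LCP = "g" (length 1)


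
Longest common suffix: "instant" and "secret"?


Word 1: "instant"
Word 2: "secret"
Comparing from end:
  Pos -1: 't' == 't'
  Pos -2: 'n' != 'e' (stop)
LCS = "t" (length 1)


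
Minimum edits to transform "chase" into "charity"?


Word 1: "chase" (length 5)
Word 2: "charity" (length 7)
One optimal edit sequence (insert/delete/substitute each cost 1):
  1. keep 'c'
  2. keep 'h'
  3. keep 'a'
  4. insert 'r'  (+1)
  5. insert 'i'  (+1)
  6. substitute 's' -> 't'  (+1)
  7. substitute 'e' -> 'y'  (+1)
Total edit operations: 4
Edit distance = 4


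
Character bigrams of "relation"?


Word: "relation" (length 8)
Number of bigrams = 8 - 2 + 1 = 7
  Position 0: "re"
  Position 1: "el"
  Position 2: "la"
  Position 3: "at"
  Position 4: "ti"
  Position 5: "io"
  Position 6: "on"
Bigrams = "re", "el", "la", "at", "ti", "io", "on"


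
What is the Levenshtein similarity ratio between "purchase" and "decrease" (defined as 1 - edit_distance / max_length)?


Word 1: "purchase" (length 8)
Word 2: "decrease" (length 8)
One optimal edit sequence:
  1. substitute 'p' -> 'd'  (+1)
  2. substitute 'u' -> 'e'  (+1)
  3. substitute 'r' -> 'c'  (+1)
  4. substitute 'c' -> 'r'  (+1)
  5. substitute 'h' -> 'e'  (+1)
  6. keep 'a'
  7. keep 's'
  8. keep 'e'
Edit distance = 5
Max length = max(8, 8) = 8
Similarity = 1 - 5/8
= 0.3750


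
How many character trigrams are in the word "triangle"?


Word: "triangle" (length 8)
Number of 3-grams = length - 3 + 1 = 8 - 3 + 1
= 6


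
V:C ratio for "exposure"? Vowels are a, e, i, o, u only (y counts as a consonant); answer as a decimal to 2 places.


Word: "exposure"
Vowels (a,e,i,o,u): 4
Consonants: 4
Ratio = 4/4
= 1.00


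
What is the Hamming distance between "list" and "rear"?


Comparing character by character (same length = 4):
  Pos 0: 'l' vs 'r' !=
  Pos 1: 'i' vs 'e' !=
  Pos 2: 's' vs 'a' !=
  Pos 3: 't' vs 'r' !=
Hamming distance = 4


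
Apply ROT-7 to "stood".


Word: "stood"
Shift: 7
Each letter → (letter + shift) mod 26:
  's' (18) + 7 = 25 → 'z'
  't' (19) + 7 = 0 → 'a'
  'o' (14) + 7 = 21 → 'v'
  'o' (14) + 7 = 21 → 'v'
  'd' (3) + 7 = 10 → 'k'
Result = "zavvk"


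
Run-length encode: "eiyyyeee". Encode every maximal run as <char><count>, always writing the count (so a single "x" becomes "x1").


String: "eiyyyeee"
Scanning for consecutive runs:
  'e' x 1
  'i' x 1
  'y' x 3
  'e' x 3
RLE = "e1i1y3e3"


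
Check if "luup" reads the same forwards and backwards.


Word: "luup"
Reversed: "puul"
Forward == Backward? luup != puul
Palindrome = No


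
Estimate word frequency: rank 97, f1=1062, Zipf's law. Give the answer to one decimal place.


Zipf's law: f(r) = f(1) / r
f(1) = 1062
f(97) = 1062 / 97
= 10.9 occurrences


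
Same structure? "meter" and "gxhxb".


Pattern of "meter": [0, 1, 2, 1, 3]
Pattern of "gxhxb": [0, 1, 2, 1, 3]
Patterns match
Same pattern = Yes
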